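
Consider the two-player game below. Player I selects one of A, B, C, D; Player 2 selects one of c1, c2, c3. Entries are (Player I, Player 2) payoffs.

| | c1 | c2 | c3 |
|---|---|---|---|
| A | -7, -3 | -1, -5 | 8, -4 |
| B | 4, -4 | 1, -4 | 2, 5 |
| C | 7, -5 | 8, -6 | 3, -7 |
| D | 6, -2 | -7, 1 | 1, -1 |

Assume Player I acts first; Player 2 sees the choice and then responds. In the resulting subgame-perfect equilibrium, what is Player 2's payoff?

Backward induction with Player I moving first.
- A → Player 2 plays c1 (best of -3, -5, -4); Player I gets -7.
- B → Player 2 plays c3 (best of -4, -4, 5); Player I gets 2.
- C → Player 2 plays c1 (best of -5, -6, -7); Player I gets 7.
- D → Player 2 plays c2 (best of -2, 1, -1); Player I gets -7.
Maximizing over -7, 2, 7, -7, Player I chooses C. Subgame-perfect outcome: (C, c1) with payoffs (7, -5).

-5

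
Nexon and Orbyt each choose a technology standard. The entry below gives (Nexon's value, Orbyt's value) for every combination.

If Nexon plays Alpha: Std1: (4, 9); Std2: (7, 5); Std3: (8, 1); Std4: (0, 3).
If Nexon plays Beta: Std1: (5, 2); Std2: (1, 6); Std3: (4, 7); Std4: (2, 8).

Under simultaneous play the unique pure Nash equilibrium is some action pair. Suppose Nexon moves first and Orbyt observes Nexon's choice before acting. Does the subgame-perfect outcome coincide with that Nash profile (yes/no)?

Orbyt best-responds to each possible Nexon move:
- Alpha → Orbyt plays Std1 (best of 9, 5, 1, 3); Nexon gets 4.
- Beta → Orbyt plays Std4 (best of 2, 6, 7, 8); Nexon gets 2.
Maximizing over 4, 2, Nexon chooses Alpha. Subgame-perfect outcome: (Alpha, Std1) with payoffs (4, 9).
Now find the simultaneous Nash equilibrium.
Nexon's best replies: Std1→Beta; Std2→Alpha; Std3→Alpha; Std4→Beta.
Orbyt's best replies: Alpha→Std1; Beta→Std4.
Only (Beta, Std4) has each player best-responding; Nash payoffs (2, 8).
Sequential outcome (Alpha, Std1) differs from the Nash profile (Beta, Std4).

no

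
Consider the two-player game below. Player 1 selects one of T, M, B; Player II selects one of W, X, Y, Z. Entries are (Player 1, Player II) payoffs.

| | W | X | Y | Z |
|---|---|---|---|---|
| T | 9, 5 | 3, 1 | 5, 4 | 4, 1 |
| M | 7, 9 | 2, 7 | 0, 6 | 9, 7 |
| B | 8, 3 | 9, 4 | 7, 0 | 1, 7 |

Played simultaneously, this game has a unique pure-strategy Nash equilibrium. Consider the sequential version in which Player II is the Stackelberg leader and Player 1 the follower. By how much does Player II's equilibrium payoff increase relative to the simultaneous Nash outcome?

2

Backward induction with Player II moving first.
- W → Player 1 plays T (best of 9, 7, 8); Player II gets 5.
- X → Player 1 plays B (best of 3, 2, 9); Player II gets 4.
- Y → Player 1 plays B (best of 5, 0, 7); Player II gets 0.
- Z → Player 1 plays M (best of 4, 9, 1); Player II gets 7.
Among 5, 4, 0, 7, the best is 7 at Z. Subgame-perfect outcome: (M, Z) with payoffs (9, 7).
For the simultaneous game, intersect best replies.
Player 1's best replies: W→T; X→B; Y→B; Z→M.
Player II's best replies: T→W; M→W; B→Z.
The unique mutual best reply is (T, W), giving (9, 5).
Player II's commitment gain: 7 − 5 = 2.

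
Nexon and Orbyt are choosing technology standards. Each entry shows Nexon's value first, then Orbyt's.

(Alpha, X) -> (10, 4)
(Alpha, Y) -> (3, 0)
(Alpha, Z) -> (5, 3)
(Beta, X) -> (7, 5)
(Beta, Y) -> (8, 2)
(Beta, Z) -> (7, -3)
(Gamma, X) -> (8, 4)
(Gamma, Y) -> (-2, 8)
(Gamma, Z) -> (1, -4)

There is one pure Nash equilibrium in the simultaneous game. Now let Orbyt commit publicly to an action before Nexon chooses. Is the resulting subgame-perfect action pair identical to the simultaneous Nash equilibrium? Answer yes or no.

yes

Backward induction with Orbyt moving first.
- X: BR = Alpha, leader payoff 4.
- Y: BR = Beta, leader payoff 2.
- Z: BR = Beta, leader payoff -3.
Maximizing over 4, 2, -3, Orbyt chooses X. Subgame-perfect outcome: (Alpha, X) with payoffs (10, 4).
Under simultaneous play:
Nexon's best replies: X→Alpha; Y→Beta; Z→Beta.
Orbyt's best replies: Alpha→X; Beta→X; Gamma→Y.
The unique mutual best reply is (Alpha, X), giving (10, 4).
Sequential outcome (Alpha, X) coincides with the Nash profile (Alpha, X).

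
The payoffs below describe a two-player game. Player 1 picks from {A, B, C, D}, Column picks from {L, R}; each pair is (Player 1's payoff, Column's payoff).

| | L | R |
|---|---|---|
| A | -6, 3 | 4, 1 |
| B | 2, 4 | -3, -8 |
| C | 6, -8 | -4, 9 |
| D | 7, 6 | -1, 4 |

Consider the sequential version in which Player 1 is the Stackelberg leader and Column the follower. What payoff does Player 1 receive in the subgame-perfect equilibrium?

Solve by backward induction (Player 1 leads).
- A: BR = L, leader payoff -6.
- B: BR = L, leader payoff 2.
- C: BR = R, leader payoff -4.
- D: BR = L, leader payoff 7.
Player 1's induced payoffs are -6, 2, -4, 7, so Player 1 commits to D. Subgame-perfect outcome: (D, L) with payoffs (7, 6).

7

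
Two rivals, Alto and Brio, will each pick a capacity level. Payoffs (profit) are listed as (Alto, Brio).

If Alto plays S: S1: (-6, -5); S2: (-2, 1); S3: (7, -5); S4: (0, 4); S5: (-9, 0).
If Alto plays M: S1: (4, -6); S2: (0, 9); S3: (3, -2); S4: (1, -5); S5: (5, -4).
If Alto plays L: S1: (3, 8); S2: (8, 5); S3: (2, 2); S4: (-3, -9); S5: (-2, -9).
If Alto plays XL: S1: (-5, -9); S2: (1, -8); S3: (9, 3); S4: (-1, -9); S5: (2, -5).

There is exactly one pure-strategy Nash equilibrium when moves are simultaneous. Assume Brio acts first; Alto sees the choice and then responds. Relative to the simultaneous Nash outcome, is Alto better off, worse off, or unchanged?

Alto best-responds to each possible Brio move:
- S1: BR = M, leader payoff -6.
- S2: BR = L, leader payoff 5.
- S3: BR = XL, leader payoff 3.
- S4: BR = M, leader payoff -5.
- S5: BR = M, leader payoff -4.
Maximizing over -6, 5, 3, -5, -4, Brio chooses S2. Subgame-perfect outcome: (L, S2) with payoffs (8, 5).
Under simultaneous play:
Alto's best replies: S1→M; S2→L; S3→XL; S4→M; S5→M.
Brio's best replies: S→S4; M→S2; L→S1; XL→S3.
The unique mutual best reply is (XL, S3), giving (9, 3).
Alto earns 8 sequentially versus 9 at the Nash outcome: worse off.

worse off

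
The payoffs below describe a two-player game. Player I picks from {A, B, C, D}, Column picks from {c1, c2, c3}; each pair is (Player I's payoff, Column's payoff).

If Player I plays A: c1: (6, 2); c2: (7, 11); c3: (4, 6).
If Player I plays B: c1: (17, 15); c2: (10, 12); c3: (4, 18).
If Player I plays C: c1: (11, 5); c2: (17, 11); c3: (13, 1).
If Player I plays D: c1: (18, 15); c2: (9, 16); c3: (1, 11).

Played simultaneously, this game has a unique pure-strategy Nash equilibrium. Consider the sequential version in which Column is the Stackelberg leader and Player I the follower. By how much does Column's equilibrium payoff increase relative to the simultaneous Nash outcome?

4

Backward induction with Column moving first.
- c1: BR = D, leader payoff 15.
- c2: BR = C, leader payoff 11.
- c3: BR = C, leader payoff 1.
Among 15, 11, 1, the best is 15 at c1. Subgame-perfect outcome: (D, c1) with payoffs (18, 15).
Under simultaneous play:
Player I's best replies: c1→D; c2→C; c3→C.
Column's best replies: A→c2; B→c3; C→c2; D→c2.
The unique mutual best reply is (C, c2), giving (17, 11).
Column's commitment gain: 15 − 11 = 4.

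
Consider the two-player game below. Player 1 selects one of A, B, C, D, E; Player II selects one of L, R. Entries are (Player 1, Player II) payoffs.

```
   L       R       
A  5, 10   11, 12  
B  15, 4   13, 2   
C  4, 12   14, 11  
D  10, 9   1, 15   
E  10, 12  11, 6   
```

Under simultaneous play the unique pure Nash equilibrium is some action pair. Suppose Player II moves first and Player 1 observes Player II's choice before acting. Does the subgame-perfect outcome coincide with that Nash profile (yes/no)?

no

Solve by backward induction (Player II leads).
- L → Player 1 plays B (best of 5, 15, 4, 10, 10); Player II gets 4.
- R → Player 1 plays C (best of 11, 13, 14, 1, 11); Player II gets 11.
Maximizing over 4, 11, Player II chooses R. Subgame-perfect outcome: (C, R) with payoffs (14, 11).
Under simultaneous play:
Player 1's best replies: L→B; R→C.
Player II's best replies: A→R; B→L; C→L; D→R; E→L.
The unique mutual best reply is (B, L), giving (15, 4).
Sequential outcome (C, R) differs from the Nash profile (B, L).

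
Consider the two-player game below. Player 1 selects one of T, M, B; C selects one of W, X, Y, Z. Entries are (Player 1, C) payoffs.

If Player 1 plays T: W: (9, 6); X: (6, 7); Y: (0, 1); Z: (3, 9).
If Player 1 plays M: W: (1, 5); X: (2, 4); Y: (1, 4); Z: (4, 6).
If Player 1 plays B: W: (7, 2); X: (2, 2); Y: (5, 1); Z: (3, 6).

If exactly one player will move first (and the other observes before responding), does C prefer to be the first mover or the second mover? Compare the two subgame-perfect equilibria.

If Player 1 leads: C's best replies are T→Z, M→Z, B→Z; Player 1's induced payoffs 3, 4, 3; outcome (M, Z), payoffs (4, 6).
If C leads: Player 1's best replies are W→T, X→T, Y→B, Z→M; C's induced payoffs 6, 7, 1, 6; outcome (T, X), payoffs (6, 7).
C gets 7 moving first and 6 moving second, so C prefers to move first.

first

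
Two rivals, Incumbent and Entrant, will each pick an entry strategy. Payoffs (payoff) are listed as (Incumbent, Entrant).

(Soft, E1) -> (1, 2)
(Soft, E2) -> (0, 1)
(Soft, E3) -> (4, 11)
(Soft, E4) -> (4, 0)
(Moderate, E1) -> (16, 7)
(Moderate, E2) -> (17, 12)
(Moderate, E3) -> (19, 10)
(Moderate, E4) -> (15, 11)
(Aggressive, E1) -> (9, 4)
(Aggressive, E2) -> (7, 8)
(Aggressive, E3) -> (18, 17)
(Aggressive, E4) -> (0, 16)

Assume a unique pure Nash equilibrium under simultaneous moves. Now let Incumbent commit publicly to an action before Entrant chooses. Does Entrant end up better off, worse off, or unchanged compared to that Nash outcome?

better off

Backward induction with Incumbent moving first.
- Soft → Entrant plays E3 (best of 2, 1, 11, 0); Incumbent gets 4.
- Moderate → Entrant plays E2 (best of 7, 12, 10, 11); Incumbent gets 17.
- Aggressive → Entrant plays E3 (best of 4, 8, 17, 16); Incumbent gets 18.
Among 4, 17, 18, the best is 18 at Aggressive. Subgame-perfect outcome: (Aggressive, E3) with payoffs (18, 17).
For the simultaneous game, intersect best replies.
Incumbent's best replies: E1→Moderate; E2→Moderate; E3→Moderate; E4→Moderate.
Entrant's best replies: Soft→E3; Moderate→E2; Aggressive→E3.
Only (Moderate, E2) has each player best-responding; Nash payoffs (17, 12).
Entrant earns 17 sequentially versus 12 at the Nash outcome: better off.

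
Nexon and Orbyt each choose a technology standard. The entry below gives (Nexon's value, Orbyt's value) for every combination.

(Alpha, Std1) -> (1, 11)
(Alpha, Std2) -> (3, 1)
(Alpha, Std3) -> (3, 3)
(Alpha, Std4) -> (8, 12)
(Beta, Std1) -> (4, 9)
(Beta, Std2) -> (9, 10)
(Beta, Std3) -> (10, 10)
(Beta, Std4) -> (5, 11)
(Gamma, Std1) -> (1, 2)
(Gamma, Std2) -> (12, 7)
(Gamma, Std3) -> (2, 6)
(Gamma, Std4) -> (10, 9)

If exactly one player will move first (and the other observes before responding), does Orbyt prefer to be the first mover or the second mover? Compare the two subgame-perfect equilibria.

first

If Nexon leads: Orbyt's best replies are Alpha→Std4, Beta→Std4, Gamma→Std4; Nexon's induced payoffs 8, 5, 10; outcome (Gamma, Std4), payoffs (10, 9).
If Orbyt leads: Nexon's best replies are Std1→Beta, Std2→Gamma, Std3→Beta, Std4→Gamma; Orbyt's induced payoffs 9, 7, 10, 9; outcome (Beta, Std3), payoffs (10, 10).
Orbyt gets 10 moving first and 9 moving second, so Orbyt prefers to move first.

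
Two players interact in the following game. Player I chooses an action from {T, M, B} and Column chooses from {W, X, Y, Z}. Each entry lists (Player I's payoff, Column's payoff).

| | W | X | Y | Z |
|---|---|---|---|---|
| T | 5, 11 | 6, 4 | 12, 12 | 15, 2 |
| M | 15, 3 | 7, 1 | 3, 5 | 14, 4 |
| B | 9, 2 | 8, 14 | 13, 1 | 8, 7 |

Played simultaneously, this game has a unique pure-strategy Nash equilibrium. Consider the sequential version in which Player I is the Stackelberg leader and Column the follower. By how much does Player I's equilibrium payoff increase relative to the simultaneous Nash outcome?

Solve by backward induction (Player I leads).
- T: BR = Y, leader payoff 12.
- M: BR = Y, leader payoff 3.
- B: BR = X, leader payoff 8.
Player I's induced payoffs are 12, 3, 8, so Player I commits to T. Subgame-perfect outcome: (T, Y) with payoffs (12, 12).
Now find the simultaneous Nash equilibrium.
Player I's best replies: W→M; X→B; Y→B; Z→T.
Column's best replies: T→Y; M→Y; B→X.
Only (B, X) has each player best-responding; Nash payoffs (8, 14).
Player I's commitment gain: 12 − 8 = 4.

4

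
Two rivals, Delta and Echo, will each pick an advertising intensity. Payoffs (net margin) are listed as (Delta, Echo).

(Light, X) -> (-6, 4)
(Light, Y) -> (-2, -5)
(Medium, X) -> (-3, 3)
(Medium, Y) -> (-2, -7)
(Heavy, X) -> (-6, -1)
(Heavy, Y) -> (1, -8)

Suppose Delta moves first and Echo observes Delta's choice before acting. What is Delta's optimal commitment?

Medium

Solve by backward induction (Delta leads).
- Light → Echo plays X (best of 4, -5); Delta gets -6.
- Medium → Echo plays X (best of 3, -7); Delta gets -3.
- Heavy → Echo plays X (best of -1, -8); Delta gets -6.
Maximizing over -6, -3, -6, Delta chooses Medium. Subgame-perfect outcome: (Medium, X) with payoffs (-3, 3).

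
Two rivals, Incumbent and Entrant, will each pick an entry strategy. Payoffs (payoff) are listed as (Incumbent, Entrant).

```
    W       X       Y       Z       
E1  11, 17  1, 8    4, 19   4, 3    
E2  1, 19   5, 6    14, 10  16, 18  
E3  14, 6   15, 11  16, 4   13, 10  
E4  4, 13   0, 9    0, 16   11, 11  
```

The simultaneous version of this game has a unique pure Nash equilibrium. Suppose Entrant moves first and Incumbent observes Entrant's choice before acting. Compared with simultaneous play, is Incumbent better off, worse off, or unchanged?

better off

Backward induction with Entrant moving first.
- W → Incumbent plays E3 (best of 11, 1, 14, 4); Entrant gets 6.
- X → Incumbent plays E3 (best of 1, 5, 15, 0); Entrant gets 11.
- Y → Incumbent plays E3 (best of 4, 14, 16, 0); Entrant gets 4.
- Z → Incumbent plays E2 (best of 4, 16, 13, 11); Entrant gets 18.
Maximizing over 6, 11, 4, 18, Entrant chooses Z. Subgame-perfect outcome: (E2, Z) with payoffs (16, 18).
Under simultaneous play:
Incumbent's best replies: W→E3; X→E3; Y→E3; Z→E2.
Entrant's best replies: E1→Y; E2→W; E3→X; E4→Y.
The unique mutual best reply is (E3, X), giving (15, 11).
Incumbent earns 16 sequentially versus 15 at the Nash outcome: better off.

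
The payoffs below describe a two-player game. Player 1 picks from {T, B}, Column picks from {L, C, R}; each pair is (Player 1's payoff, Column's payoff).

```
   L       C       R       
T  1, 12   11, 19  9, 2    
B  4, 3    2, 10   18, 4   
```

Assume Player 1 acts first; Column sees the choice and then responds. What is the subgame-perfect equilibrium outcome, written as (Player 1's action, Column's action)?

(T, C)

Work backward from Column's decision.
- T: BR = C, leader payoff 11.
- B: BR = C, leader payoff 2.
Maximizing over 11, 2, Player 1 chooses T. Subgame-perfect outcome: (T, C) with payoffs (11, 19).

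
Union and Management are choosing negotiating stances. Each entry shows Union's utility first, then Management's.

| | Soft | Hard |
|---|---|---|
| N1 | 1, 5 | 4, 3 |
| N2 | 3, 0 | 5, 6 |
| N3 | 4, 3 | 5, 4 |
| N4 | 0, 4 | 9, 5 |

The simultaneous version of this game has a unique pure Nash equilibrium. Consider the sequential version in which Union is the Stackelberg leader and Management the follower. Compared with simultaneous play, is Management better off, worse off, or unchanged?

Backward induction with Union moving first.
- N1 → Management plays Soft (best of 5, 3); Union gets 1.
- N2 → Management plays Hard (best of 0, 6); Union gets 5.
- N3 → Management plays Hard (best of 3, 4); Union gets 5.
- N4 → Management plays Hard (best of 4, 5); Union gets 9.
Maximizing over 1, 5, 5, 9, Union chooses N4. Subgame-perfect outcome: (N4, Hard) with payoffs (9, 5).
Now find the simultaneous Nash equilibrium.
Union's best replies: Soft→N3; Hard→N4.
Management's best replies: N1→Soft; N2→Hard; N3→Hard; N4→Hard.
Only (N4, Hard) has each player best-responding; Nash payoffs (9, 5).
Management earns 5 sequentially versus 5 at the Nash outcome: unchanged.

unchanged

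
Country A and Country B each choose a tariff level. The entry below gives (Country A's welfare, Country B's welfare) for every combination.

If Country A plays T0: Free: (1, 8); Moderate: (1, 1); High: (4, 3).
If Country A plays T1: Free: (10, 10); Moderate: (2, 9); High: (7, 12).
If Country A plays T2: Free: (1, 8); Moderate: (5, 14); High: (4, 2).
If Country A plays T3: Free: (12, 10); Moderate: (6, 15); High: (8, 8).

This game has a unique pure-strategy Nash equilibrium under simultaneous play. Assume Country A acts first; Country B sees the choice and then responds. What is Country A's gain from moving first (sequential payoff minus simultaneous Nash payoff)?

1

Country B best-responds to each possible Country A move:
- T0 → Country B plays Free (best of 8, 1, 3); Country A gets 1.
- T1 → Country B plays High (best of 10, 9, 12); Country A gets 7.
- T2 → Country B plays Moderate (best of 8, 14, 2); Country A gets 5.
- T3 → Country B plays Moderate (best of 10, 15, 8); Country A gets 6.
Country A's induced payoffs are 1, 7, 5, 6, so Country A commits to T1. Subgame-perfect outcome: (T1, High) with payoffs (7, 12).
For the simultaneous game, intersect best replies.
Country A's best replies: Free→T3; Moderate→T3; High→T3.
Country B's best replies: T0→Free; T1→High; T2→Moderate; T3→Moderate.
Only (T3, Moderate) has each player best-responding; Nash payoffs (6, 15).
Country A's commitment gain: 7 − 6 = 1.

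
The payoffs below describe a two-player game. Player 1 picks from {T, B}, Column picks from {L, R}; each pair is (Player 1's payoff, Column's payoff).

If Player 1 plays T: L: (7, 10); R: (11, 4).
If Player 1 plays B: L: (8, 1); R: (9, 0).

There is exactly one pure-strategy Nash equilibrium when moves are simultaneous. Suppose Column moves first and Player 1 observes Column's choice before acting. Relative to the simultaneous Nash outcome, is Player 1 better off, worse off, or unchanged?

better off

Work backward from Player 1's decision.
- L → Player 1 plays B (best of 7, 8); Column gets 1.
- R → Player 1 plays T (best of 11, 9); Column gets 4.
Maximizing over 1, 4, Column chooses R. Subgame-perfect outcome: (T, R) with payoffs (11, 4).
Now find the simultaneous Nash equilibrium.
Player 1's best replies: L→B; R→T.
Column's best replies: T→L; B→L.
The unique mutual best reply is (B, L), giving (8, 1).
Player 1 earns 11 sequentially versus 8 at the Nash outcome: better off.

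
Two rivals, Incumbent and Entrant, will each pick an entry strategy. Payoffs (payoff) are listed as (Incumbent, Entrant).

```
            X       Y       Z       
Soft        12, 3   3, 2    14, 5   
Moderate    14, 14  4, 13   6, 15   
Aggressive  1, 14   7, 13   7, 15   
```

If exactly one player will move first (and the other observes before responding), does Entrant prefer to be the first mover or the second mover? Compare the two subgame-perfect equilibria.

first

If Incumbent leads: Entrant's best replies are Soft→Z, Moderate→Z, Aggressive→Z; Incumbent's induced payoffs 14, 6, 7; outcome (Soft, Z), payoffs (14, 5).
If Entrant leads: Incumbent's best replies are X→Moderate, Y→Aggressive, Z→Soft; Entrant's induced payoffs 14, 13, 5; outcome (Moderate, X), payoffs (14, 14).
Entrant gets 14 moving first and 5 moving second, so Entrant prefers to move first.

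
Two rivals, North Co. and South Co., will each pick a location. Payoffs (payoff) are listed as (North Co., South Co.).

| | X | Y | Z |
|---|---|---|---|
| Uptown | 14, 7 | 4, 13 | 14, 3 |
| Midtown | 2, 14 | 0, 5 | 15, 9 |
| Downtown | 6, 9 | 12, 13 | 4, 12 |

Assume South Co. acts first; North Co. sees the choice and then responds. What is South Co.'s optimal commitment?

Y

North Co. best-responds to each possible South Co. move:
- X: BR = Uptown, leader payoff 7.
- Y: BR = Downtown, leader payoff 13.
- Z: BR = Midtown, leader payoff 9.
Among 7, 13, 9, the best is 13 at Y. Subgame-perfect outcome: (Downtown, Y) with payoffs (12, 13).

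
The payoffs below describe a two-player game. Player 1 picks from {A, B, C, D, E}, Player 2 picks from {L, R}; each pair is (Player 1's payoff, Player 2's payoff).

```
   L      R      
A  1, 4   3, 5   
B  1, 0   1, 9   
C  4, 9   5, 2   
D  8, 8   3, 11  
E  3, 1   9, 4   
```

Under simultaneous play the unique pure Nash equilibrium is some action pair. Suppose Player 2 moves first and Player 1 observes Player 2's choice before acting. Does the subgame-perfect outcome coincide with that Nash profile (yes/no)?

Solve by backward induction (Player 2 leads).
- L: Player 1 compares 1, 1, 4, 8, 3 and picks D; Player 2 would get 8.
- R: Player 1 compares 3, 1, 5, 3, 9 and picks E; Player 2 would get 4.
Among 8, 4, the best is 8 at L. Subgame-perfect outcome: (D, L) with payoffs (8, 8).
Now find the simultaneous Nash equilibrium.
Player 1's best replies: L→D; R→E.
Player 2's best replies: A→R; B→R; C→L; D→R; E→R.
Only (E, R) has each player best-responding; Nash payoffs (9, 4).
Sequential outcome (D, L) differs from the Nash profile (E, R).

no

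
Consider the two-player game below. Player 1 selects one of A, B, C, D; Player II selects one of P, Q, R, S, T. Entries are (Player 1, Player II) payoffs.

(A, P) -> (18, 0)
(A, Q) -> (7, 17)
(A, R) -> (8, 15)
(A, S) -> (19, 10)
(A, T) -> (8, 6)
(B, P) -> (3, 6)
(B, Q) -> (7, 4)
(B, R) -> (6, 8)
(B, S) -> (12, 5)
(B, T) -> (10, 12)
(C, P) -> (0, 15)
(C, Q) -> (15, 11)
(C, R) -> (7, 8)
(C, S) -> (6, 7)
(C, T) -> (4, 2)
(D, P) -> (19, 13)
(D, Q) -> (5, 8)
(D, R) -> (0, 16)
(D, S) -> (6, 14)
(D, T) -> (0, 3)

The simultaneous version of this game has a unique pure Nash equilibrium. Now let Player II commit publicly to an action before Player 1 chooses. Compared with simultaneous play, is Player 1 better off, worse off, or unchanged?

worse off

Solve by backward induction (Player II leads).
- P: BR = D, leader payoff 13.
- Q: BR = C, leader payoff 11.
- R: BR = A, leader payoff 15.
- S: BR = A, leader payoff 10.
- T: BR = B, leader payoff 12.
Player II's induced payoffs are 13, 11, 15, 10, 12, so Player II commits to R. Subgame-perfect outcome: (A, R) with payoffs (8, 15).
Now find the simultaneous Nash equilibrium.
Player 1's best replies: P→D; Q→C; R→A; S→A; T→B.
Player II's best replies: A→Q; B→T; C→P; D→R.
Only (B, T) has each player best-responding; Nash payoffs (10, 12).
Player 1 earns 8 sequentially versus 10 at the Nash outcome: worse off.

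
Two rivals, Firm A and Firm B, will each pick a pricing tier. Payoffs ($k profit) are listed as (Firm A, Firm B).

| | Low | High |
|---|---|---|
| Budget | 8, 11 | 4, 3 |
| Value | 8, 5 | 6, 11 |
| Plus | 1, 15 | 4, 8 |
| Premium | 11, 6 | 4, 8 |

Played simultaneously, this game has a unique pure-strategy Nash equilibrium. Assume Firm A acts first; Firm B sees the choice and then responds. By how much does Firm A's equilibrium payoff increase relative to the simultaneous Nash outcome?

2

Solve by backward induction (Firm A leads).
- Budget → Firm B plays Low (best of 11, 3); Firm A gets 8.
- Value → Firm B plays High (best of 5, 11); Firm A gets 6.
- Plus → Firm B plays Low (best of 15, 8); Firm A gets 1.
- Premium → Firm B plays High (best of 6, 8); Firm A gets 4.
Maximizing over 8, 6, 1, 4, Firm A chooses Budget. Subgame-perfect outcome: (Budget, Low) with payoffs (8, 11).
Now find the simultaneous Nash equilibrium.
Firm A's best replies: Low→Premium; High→Value.
Firm B's best replies: Budget→Low; Value→High; Plus→Low; Premium→High.
The unique mutual best reply is (Value, High), giving (6, 11).
Firm A's commitment gain: 8 − 6 = 2.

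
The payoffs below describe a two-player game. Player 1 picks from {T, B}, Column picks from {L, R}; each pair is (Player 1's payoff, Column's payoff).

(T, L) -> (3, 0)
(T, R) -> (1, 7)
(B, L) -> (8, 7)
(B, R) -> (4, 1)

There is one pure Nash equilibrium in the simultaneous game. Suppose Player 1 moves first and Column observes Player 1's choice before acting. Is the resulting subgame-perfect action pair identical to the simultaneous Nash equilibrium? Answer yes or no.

yes

Solve by backward induction (Player 1 leads).
- T → Column plays R (best of 0, 7); Player 1 gets 1.
- B → Column plays L (best of 7, 1); Player 1 gets 8.
Player 1's induced payoffs are 1, 8, so Player 1 commits to B. Subgame-perfect outcome: (B, L) with payoffs (8, 7).
For the simultaneous game, intersect best replies.
Player 1's best replies: L→B; R→B.
Column's best replies: T→R; B→L.
Only (B, L) has each player best-responding; Nash payoffs (8, 7).
Sequential outcome (B, L) coincides with the Nash profile (B, L).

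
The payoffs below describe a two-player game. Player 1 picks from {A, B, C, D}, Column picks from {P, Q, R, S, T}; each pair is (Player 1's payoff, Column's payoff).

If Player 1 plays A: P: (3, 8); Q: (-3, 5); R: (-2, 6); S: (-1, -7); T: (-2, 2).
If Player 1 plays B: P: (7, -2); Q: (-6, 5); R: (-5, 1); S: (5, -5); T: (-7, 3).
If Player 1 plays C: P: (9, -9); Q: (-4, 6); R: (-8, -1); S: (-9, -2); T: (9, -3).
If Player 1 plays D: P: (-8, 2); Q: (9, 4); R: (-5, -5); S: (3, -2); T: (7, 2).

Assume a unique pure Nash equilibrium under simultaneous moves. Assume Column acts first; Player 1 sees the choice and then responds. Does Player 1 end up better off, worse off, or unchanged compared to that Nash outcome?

Work backward from Player 1's decision.
- P → Player 1 plays C (best of 3, 7, 9, -8); Column gets -9.
- Q → Player 1 plays D (best of -3, -6, -4, 9); Column gets 4.
- R → Player 1 plays A (best of -2, -5, -8, -5); Column gets 6.
- S → Player 1 plays B (best of -1, 5, -9, 3); Column gets -5.
- T → Player 1 plays C (best of -2, -7, 9, 7); Column gets -3.
Maximizing over -9, 4, 6, -5, -3, Column chooses R. Subgame-perfect outcome: (A, R) with payoffs (-2, 6).
For the simultaneous game, intersect best replies.
Player 1's best replies: P→C; Q→D; R→A; S→B; T→C.
Column's best replies: A→P; B→Q; C→Q; D→Q.
Only (D, Q) has each player best-responding; Nash payoffs (9, 4).
Player 1 earns -2 sequentially versus 9 at the Nash outcome: worse off.

worse off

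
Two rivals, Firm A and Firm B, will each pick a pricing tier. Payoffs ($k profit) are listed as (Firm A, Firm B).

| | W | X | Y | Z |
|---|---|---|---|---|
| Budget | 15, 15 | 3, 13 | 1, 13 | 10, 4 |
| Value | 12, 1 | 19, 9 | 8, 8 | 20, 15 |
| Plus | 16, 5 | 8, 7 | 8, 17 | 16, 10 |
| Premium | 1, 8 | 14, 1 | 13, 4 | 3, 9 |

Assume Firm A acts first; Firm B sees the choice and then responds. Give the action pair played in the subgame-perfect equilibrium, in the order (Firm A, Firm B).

(Value, Z)

Solve by backward induction (Firm A leads).
- Budget → Firm B plays W (best of 15, 13, 13, 4); Firm A gets 15.
- Value → Firm B plays Z (best of 1, 9, 8, 15); Firm A gets 20.
- Plus → Firm B plays Y (best of 5, 7, 17, 10); Firm A gets 8.
- Premium → Firm B plays Z (best of 8, 1, 4, 9); Firm A gets 3.
Among 15, 20, 8, 3, the best is 20 at Value. Subgame-perfect outcome: (Value, Z) with payoffs (20, 15).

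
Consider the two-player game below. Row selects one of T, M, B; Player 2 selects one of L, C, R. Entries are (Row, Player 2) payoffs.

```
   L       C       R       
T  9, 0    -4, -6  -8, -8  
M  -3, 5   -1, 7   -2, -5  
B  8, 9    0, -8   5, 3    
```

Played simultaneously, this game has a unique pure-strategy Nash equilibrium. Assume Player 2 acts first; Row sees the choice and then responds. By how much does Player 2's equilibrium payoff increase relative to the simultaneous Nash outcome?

Solve by backward induction (Player 2 leads).
- L: BR = T, leader payoff 0.
- C: BR = B, leader payoff -8.
- R: BR = B, leader payoff 3.
Among 0, -8, 3, the best is 3 at R. Subgame-perfect outcome: (B, R) with payoffs (5, 3).
Now find the simultaneous Nash equilibrium.
Row's best replies: L→T; C→B; R→B.
Player 2's best replies: T→L; M→C; B→L.
The unique mutual best reply is (T, L), giving (9, 0).
Player 2's commitment gain: 3 − 0 = 3.

3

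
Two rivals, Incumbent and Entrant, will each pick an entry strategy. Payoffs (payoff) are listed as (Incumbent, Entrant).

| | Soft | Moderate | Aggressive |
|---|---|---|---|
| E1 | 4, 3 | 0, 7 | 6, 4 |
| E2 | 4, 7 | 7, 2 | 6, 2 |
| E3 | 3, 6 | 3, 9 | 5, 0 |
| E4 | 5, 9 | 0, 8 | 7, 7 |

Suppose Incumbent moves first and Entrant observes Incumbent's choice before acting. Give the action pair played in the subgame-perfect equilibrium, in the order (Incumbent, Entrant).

Backward induction with Incumbent moving first.
- E1: Entrant compares 3, 7, 4 and picks Moderate; Incumbent would get 0.
- E2: Entrant compares 7, 2, 2 and picks Soft; Incumbent would get 4.
- E3: Entrant compares 6, 9, 0 and picks Moderate; Incumbent would get 3.
- E4: Entrant compares 9, 8, 7 and picks Soft; Incumbent would get 5.
Among 0, 4, 3, 5, the best is 5 at E4. Subgame-perfect outcome: (E4, Soft) with payoffs (5, 9).

(E4, Soft)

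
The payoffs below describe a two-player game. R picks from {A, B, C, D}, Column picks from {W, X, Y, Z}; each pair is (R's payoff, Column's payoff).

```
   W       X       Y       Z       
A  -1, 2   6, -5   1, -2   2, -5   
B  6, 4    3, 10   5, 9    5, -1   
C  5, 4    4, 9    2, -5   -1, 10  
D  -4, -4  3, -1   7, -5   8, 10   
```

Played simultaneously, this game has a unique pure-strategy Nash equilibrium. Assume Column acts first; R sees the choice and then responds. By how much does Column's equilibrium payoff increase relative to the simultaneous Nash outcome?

Work backward from R's decision.
- W: R compares -1, 6, 5, -4 and picks B; Column would get 4.
- X: R compares 6, 3, 4, 3 and picks A; Column would get -5.
- Y: R compares 1, 5, 2, 7 and picks D; Column would get -5.
- Z: R compares 2, 5, -1, 8 and picks D; Column would get 10.
Among 4, -5, -5, 10, the best is 10 at Z. Subgame-perfect outcome: (D, Z) with payoffs (8, 10).
Now find the simultaneous Nash equilibrium.
R's best replies: W→B; X→A; Y→D; Z→D.
Column's best replies: A→W; B→X; C→Z; D→Z.
Only (D, Z) has each player best-responding; Nash payoffs (8, 10).
Column's commitment gain: 10 − 10 = 0.

0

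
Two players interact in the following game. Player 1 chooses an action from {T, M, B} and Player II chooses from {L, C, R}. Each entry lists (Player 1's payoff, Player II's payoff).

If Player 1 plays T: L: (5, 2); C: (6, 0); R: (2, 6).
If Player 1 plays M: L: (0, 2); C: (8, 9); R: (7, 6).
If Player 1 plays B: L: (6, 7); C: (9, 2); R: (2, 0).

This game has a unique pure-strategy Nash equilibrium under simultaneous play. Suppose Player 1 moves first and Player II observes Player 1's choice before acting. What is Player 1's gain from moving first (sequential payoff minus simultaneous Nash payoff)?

Solve by backward induction (Player 1 leads).
- T: BR = R, leader payoff 2.
- M: BR = C, leader payoff 8.
- B: BR = L, leader payoff 6.
Among 2, 8, 6, the best is 8 at M. Subgame-perfect outcome: (M, C) with payoffs (8, 9).
Under simultaneous play:
Player 1's best replies: L→B; C→B; R→M.
Player II's best replies: T→R; M→C; B→L.
The unique mutual best reply is (B, L), giving (6, 7).
Player 1's commitment gain: 8 − 6 = 2.

2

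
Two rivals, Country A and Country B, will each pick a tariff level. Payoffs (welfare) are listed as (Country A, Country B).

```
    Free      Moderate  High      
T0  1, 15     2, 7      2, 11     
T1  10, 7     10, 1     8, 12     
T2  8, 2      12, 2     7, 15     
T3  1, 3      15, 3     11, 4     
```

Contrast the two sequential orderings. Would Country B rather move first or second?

first

If Country A leads: Country B's best replies are T0→Free, T1→High, T2→High, T3→High; Country A's induced payoffs 1, 8, 7, 11; outcome (T3, High), payoffs (11, 4).
If Country B leads: Country A's best replies are Free→T1, Moderate→T3, High→T3; Country B's induced payoffs 7, 3, 4; outcome (T1, Free), payoffs (10, 7).
Country B gets 7 moving first and 4 moving second, so Country B prefers to move first.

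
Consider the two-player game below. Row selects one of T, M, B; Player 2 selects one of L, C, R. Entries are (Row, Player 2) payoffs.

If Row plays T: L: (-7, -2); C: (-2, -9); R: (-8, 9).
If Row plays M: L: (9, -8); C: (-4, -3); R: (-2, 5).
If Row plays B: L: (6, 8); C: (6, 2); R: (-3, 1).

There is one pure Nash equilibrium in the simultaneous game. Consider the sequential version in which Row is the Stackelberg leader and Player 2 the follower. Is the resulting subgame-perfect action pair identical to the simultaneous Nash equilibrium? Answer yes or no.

Player 2 best-responds to each possible Row move:
- T: BR = R, leader payoff -8.
- M: BR = R, leader payoff -2.
- B: BR = L, leader payoff 6.
Row's induced payoffs are -8, -2, 6, so Row commits to B. Subgame-perfect outcome: (B, L) with payoffs (6, 8).
For the simultaneous game, intersect best replies.
Row's best replies: L→M; C→B; R→M.
Player 2's best replies: T→R; M→R; B→L.
The unique mutual best reply is (M, R), giving (-2, 5).
Sequential outcome (B, L) differs from the Nash profile (M, R).

no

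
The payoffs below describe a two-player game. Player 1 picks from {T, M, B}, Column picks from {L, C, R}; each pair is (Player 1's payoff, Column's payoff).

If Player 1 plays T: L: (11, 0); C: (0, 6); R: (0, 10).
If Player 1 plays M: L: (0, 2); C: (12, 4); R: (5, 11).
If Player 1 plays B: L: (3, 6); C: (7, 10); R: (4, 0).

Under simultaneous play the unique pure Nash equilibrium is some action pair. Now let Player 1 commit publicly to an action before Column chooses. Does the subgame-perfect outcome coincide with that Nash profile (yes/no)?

Work backward from Column's decision.
- T: Column compares 0, 6, 10 and picks R; Player 1 would get 0.
- M: Column compares 2, 4, 11 and picks R; Player 1 would get 5.
- B: Column compares 6, 10, 0 and picks C; Player 1 would get 7.
Player 1's induced payoffs are 0, 5, 7, so Player 1 commits to B. Subgame-perfect outcome: (B, C) with payoffs (7, 10).
Under simultaneous play:
Player 1's best replies: L→T; C→M; R→M.
Column's best replies: T→R; M→R; B→C.
Only (M, R) has each player best-responding; Nash payoffs (5, 11).
Sequential outcome (B, C) differs from the Nash profile (M, R).

no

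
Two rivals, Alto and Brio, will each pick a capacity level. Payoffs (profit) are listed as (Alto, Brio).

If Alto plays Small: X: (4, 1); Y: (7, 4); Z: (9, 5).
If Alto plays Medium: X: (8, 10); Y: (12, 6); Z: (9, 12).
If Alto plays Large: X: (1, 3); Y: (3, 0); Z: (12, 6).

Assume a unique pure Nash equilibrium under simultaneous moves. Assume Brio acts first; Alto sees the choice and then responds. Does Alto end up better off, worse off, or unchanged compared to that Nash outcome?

worse off

Alto best-responds to each possible Brio move:
- X → Alto plays Medium (best of 4, 8, 1); Brio gets 10.
- Y → Alto plays Medium (best of 7, 12, 3); Brio gets 6.
- Z → Alto plays Large (best of 9, 9, 12); Brio gets 6.
Maximizing over 10, 6, 6, Brio chooses X. Subgame-perfect outcome: (Medium, X) with payoffs (8, 10).
Under simultaneous play:
Alto's best replies: X→Medium; Y→Medium; Z→Large.
Brio's best replies: Small→Z; Medium→Z; Large→Z.
The unique mutual best reply is (Large, Z), giving (12, 6).
Alto earns 8 sequentially versus 12 at the Nash outcome: worse off.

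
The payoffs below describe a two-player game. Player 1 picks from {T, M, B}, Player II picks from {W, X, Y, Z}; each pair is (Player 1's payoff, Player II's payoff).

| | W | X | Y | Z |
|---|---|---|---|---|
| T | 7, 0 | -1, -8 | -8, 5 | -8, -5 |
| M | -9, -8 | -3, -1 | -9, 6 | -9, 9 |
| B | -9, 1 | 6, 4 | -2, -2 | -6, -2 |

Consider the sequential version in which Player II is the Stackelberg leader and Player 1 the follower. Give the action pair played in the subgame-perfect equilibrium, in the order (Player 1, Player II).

(B, X)

Solve by backward induction (Player II leads).
- W → Player 1 plays T (best of 7, -9, -9); Player II gets 0.
- X → Player 1 plays B (best of -1, -3, 6); Player II gets 4.
- Y → Player 1 plays B (best of -8, -9, -2); Player II gets -2.
- Z → Player 1 plays B (best of -8, -9, -6); Player II gets -2.
Player II's induced payoffs are 0, 4, -2, -2, so Player II commits to X. Subgame-perfect outcome: (B, X) with payoffs (6, 4).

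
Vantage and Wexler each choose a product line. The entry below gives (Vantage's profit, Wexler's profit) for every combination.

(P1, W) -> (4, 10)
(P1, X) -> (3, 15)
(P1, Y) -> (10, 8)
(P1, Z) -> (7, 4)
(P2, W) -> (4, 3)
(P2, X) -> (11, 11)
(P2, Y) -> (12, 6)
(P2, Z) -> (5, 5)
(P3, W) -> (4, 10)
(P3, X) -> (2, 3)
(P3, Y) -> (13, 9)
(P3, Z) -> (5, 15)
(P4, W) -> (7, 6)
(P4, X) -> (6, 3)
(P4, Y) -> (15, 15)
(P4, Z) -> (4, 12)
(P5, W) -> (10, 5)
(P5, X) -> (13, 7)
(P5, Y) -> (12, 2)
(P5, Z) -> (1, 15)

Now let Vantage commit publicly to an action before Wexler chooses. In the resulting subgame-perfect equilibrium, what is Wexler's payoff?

Solve by backward induction (Vantage leads).
- P1: BR = X, leader payoff 3.
- P2: BR = X, leader payoff 11.
- P3: BR = Z, leader payoff 5.
- P4: BR = Y, leader payoff 15.
- P5: BR = Z, leader payoff 1.
Among 3, 11, 5, 15, 1, the best is 15 at P4. Subgame-perfect outcome: (P4, Y) with payoffs (15, 15).

15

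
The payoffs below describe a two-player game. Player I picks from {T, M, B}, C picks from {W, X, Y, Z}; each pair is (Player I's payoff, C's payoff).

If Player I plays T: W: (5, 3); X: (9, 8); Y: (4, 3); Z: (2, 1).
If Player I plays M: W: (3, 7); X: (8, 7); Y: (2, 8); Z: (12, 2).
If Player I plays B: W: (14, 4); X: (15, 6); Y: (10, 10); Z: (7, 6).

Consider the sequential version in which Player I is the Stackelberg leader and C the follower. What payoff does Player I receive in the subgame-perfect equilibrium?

10

Solve by backward induction (Player I leads).
- T → C plays X (best of 3, 8, 3, 1); Player I gets 9.
- M → C plays Y (best of 7, 7, 8, 2); Player I gets 2.
- B → C plays Y (best of 4, 6, 10, 6); Player I gets 10.
Among 9, 2, 10, the best is 10 at B. Subgame-perfect outcome: (B, Y) with payoffs (10, 10).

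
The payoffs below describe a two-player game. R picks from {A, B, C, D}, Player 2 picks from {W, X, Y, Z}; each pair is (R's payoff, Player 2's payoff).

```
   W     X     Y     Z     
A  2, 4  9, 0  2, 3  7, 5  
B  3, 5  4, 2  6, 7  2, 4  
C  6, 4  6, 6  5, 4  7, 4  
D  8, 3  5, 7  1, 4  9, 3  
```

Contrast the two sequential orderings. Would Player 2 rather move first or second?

first

If R leads: Player 2's best replies are A→Z, B→Y, C→X, D→X; R's induced payoffs 7, 6, 6, 5; outcome (A, Z), payoffs (7, 5).
If Player 2 leads: R's best replies are W→D, X→A, Y→B, Z→D; Player 2's induced payoffs 3, 0, 7, 3; outcome (B, Y), payoffs (6, 7).
Player 2 gets 7 moving first and 5 moving second, so Player 2 prefers to move first.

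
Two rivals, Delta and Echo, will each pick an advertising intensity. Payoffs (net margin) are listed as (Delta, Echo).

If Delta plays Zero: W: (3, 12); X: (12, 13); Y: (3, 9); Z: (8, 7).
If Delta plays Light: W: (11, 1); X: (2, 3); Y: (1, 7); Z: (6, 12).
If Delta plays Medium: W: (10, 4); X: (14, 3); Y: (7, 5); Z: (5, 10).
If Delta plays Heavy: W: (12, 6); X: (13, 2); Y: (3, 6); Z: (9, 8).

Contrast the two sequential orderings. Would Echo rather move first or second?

If Delta leads: Echo's best replies are Zero→X, Light→Z, Medium→Z, Heavy→Z; Delta's induced payoffs 12, 6, 5, 9; outcome (Zero, X), payoffs (12, 13).
If Echo leads: Delta's best replies are W→Heavy, X→Medium, Y→Medium, Z→Heavy; Echo's induced payoffs 6, 3, 5, 8; outcome (Heavy, Z), payoffs (9, 8).
Echo gets 8 moving first and 13 moving second, so Echo prefers to move second.

second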